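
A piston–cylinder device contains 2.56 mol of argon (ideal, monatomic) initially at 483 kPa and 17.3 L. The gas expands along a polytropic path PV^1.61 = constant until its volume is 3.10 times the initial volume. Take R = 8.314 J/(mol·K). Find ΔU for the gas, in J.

-6250 J

T₁ = P₁V₁/(nR) = 483×17.3/(2.56×8.314) = 393 K.
Polytropic n=1.61: T₂ = T₁(V₁/V₂)^(n−1) = 393×(0.323)^0.61 = 197 K; P₂ = P₁(V₁/V₂)^n = 78.1 kPa.
For an ideal gas ΔU = nCvΔT with Cv = (3/2)R = 12.5 J/(mol·K).
ΔU = 2.56×12.5×(197−393) = -6250 J.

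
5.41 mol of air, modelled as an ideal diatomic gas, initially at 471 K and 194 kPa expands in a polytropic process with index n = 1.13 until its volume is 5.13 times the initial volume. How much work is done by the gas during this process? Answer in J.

31200 J

V₁ = nRT₁/P₁ = 5.41×8.314×471/194 = 109 L.
Polytropic n=1.13: T₂ = T₁(V₁/V₂)^(n−1) = 471×(0.195)^0.13 = 381 K; P₂ = P₁(V₁/V₂)^n = 30.6 kPa.
W = (P₁V₁−P₂V₂)/(n−1) = (194×109−30.6×560)/0.13 = 31200 J.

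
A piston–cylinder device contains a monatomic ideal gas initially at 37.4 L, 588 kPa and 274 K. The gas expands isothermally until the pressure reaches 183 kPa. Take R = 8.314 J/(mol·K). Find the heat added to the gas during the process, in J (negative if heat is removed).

25700 J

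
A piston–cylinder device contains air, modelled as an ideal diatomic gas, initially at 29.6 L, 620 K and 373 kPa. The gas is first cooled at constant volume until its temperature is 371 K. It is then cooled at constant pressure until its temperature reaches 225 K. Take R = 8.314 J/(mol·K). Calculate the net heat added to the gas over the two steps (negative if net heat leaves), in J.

-20200 J

n = P₁V₁/(RT₁) = 373×29.6/(8.314×620) = 2.14 mol.
Step 1 — Isochoric: V stays 29.6 L; P/T = const ⇒ T₂ = 371 K, P₂ = 223 kPa.
W = 0 (no volume change).
ΔU = nCvΔT = 2.14×20.8×(371−620) = -11100 J.
Q = ΔU = -11100 J.
State after step 1: P = 223 kPa, V = 29.6 L, T = 371 K.
Step 2 — Isobaric: P stays 223 kPa; V/T = const ⇒ T₂ = 225 K, V₂ = 18.0 L.
W = PΔV = 223×(18.0−29.6) kPa·L = -2600 J.
ΔU = nCvΔT = 2.14×20.8×(225−371) = -6500 J.
Q = ΔU + W = nCpΔT = -9100 J.
Net over both steps: W = -2600 J, Q = -20200 J, ΔU = -17600 J.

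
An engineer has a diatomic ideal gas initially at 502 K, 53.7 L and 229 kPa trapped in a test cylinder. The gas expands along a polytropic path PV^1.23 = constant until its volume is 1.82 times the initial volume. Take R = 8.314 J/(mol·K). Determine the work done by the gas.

6880 J

n = P₁V₁/(RT₁) = 229×53.7/(8.314×502) = 2.95 mol.
Polytropic n=1.23: T₂ = T₁(V₁/V₂)^(n−1) = 502×(0.549)^0.23 = 437 K; P₂ = P₁(V₁/V₂)^n = 110 kPa.
W = (P₁V₁−P₂V₂)/(n−1) = (229×53.7−110×97.7)/0.23 = 6880 J.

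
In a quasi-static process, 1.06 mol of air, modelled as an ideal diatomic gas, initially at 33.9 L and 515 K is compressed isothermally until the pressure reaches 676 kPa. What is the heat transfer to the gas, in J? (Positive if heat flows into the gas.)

-7350 J

P₁ = nRT₁/V₁ = 1.06×8.314×515/33.9 = 134 kPa.
Isothermal: T stays 515 K; PV = const ⇒ V₂ = 6.71 L, P₂ = 676 kPa.
ΔU = 0 (ideal gas, T constant).
W = nRT ln(V₂/V₁) = 1.06×8.314×515×ln(0.198) = -7350 J.
Q = ΔU + W = -7350 J.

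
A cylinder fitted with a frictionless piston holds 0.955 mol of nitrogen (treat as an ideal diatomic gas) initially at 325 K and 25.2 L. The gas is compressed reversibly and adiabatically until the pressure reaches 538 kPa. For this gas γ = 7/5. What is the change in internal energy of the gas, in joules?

3910 J

P₁ = nRT₁/V₁ = 0.955×8.314×325/25.2 = 102 kPa.
Adiabatic: T₂/T₁ = (P₂/P₁)^((γ−1)/γ) ⇒ T₂ = 325×(5.25)^0.286 = 522 K; V₂ = 7.70 L.
For an ideal gas ΔU = nCvΔT with Cv = (5/2)R = 20.8 J/(mol·K).
ΔU = 0.955×20.8×(522−325) = 3910 J.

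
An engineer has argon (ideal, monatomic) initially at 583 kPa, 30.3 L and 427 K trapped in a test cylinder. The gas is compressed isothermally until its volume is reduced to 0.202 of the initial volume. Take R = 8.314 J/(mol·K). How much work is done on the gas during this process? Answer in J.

28300 J

n = P₁V₁/(RT₁) = 583×30.3/(8.314×427) = 4.98 mol.
Isothermal: T stays 427 K; PV = const ⇒ V₂ = 6.12 L, P₂ = 2890 kPa.
W = nRT ln(V₂/V₁) = 4.98×8.314×427×ln(0.202) = -28300 J.
Work done on the gas = −W_by = 28300 J.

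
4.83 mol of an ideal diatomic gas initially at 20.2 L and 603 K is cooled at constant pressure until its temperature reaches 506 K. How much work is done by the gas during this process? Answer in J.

P₁ = nRT₁/V₁ = 4.83×8.314×603/20.2 = 1200 kPa.
Isobaric: P stays 1200 kPa; V/T = const ⇒ T₂ = 506 K, V₂ = 17.0 L.
W = PΔV = 1200×(17.0−20.2) kPa·L = -3900 J.

-3900 J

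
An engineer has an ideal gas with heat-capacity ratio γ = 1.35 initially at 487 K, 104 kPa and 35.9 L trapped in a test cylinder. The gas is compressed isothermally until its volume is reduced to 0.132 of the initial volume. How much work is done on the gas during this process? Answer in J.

7560 J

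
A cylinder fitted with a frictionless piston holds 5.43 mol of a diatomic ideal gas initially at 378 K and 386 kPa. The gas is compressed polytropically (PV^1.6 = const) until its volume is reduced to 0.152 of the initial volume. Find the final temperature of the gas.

V₁ = nRT₁/P₁ = 5.43×8.314×378/386 = 44.2 L.
Polytropic n=1.6: T₂ = T₁(V₁/V₂)^(n−1) = 378×(6.58)^0.60 = 1170 K; P₂ = P₁(V₁/V₂)^n = 7860 kPa.

1170 K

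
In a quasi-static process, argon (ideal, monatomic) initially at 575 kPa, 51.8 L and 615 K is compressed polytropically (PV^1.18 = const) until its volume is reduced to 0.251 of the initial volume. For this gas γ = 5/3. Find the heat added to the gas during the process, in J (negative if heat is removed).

n = P₁V₁/(RT₁) = 575×51.8/(8.314×615) = 5.83 mol.
Polytropic n=1.18: T₂ = T₁(V₁/V₂)^(n−1) = 615×(3.98)^0.18 = 789 K; P₂ = P₁(V₁/V₂)^n = 2940 kPa.
W = (P₁V₁−P₂V₂)/(n−1) = (575×51.8−2940×13.0)/0.18 = -46700 J.
ΔU = nCvΔT = 5.83×12.5×(789−615) = 12600 J.
Q = ΔU + W = -34100 J.

-34100 J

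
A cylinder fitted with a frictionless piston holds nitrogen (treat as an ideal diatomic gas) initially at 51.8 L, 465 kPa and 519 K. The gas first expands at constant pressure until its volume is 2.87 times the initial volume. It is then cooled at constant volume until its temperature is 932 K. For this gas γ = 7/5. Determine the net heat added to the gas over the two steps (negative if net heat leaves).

n = P₁V₁/(RT₁) = 465×51.8/(8.314×519) = 5.58 mol.
Step 1 — Isobaric: P stays 465 kPa; V/T = const ⇒ T₂ = 1490 K, V₂ = 149 L.
W = PΔV = 465×(149−51.8) kPa·L = 45000 J.
ΔU = nCvΔT = 5.58×20.8×(1490−519) = 113000 J.
Q = ΔU + W = nCpΔT = 158000 J.
State after step 1: P = 465 kPa, V = 149 L, T = 1490 K.
Step 2 — Isochoric: V stays 149 L; P/T = const ⇒ T₂ = 932 K, P₂ = 291 kPa.
W = 0 (no volume change).
ΔU = nCvΔT = 5.58×20.8×(932−1490) = -64700 J.
Q = ΔU = -64700 J.
Net over both steps: W = 45000 J, Q = 93000 J, ΔU = 47900 J.

93000 J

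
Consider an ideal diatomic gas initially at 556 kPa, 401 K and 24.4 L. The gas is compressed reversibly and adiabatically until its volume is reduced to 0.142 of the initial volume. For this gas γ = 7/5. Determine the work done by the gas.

n = P₁V₁/(RT₁) = 556×24.4/(8.314×401) = 4.07 mol.
Adiabatic: TV^(γ−1) = const ⇒ T₂ = 401×(7.04)^0.400 = 875 K; PV^γ = const ⇒ P₂ = 8550 kPa.
ΔU = nCvΔT = 4.07×20.8×(875−401) = 40100 J.
Q = 0 for an adiabatic process, so W = −ΔU = -40100 J.

-40100 J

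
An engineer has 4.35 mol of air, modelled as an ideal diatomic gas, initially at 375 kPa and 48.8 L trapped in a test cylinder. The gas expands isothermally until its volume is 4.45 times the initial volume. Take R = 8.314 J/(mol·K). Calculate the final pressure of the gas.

84.3 kPa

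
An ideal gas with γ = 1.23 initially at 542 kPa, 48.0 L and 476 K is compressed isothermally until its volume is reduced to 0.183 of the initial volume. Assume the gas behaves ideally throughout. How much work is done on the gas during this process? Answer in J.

n = P₁V₁/(RT₁) = 542×48.0/(8.314×476) = 6.57 mol.
Isothermal: T stays 476 K; PV = const ⇒ V₂ = 8.78 L, P₂ = 2960 kPa.
W = nRT ln(V₂/V₁) = 6.57×8.314×476×ln(0.183) = -44200 J.
Work done on the gas = −W_by = 44200 J.

44200 J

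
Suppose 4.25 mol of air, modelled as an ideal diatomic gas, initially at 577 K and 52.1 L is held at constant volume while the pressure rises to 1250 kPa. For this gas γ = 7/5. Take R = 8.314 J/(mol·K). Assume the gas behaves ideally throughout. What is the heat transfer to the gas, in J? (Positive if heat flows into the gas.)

P₁ = nRT₁/V₁ = 4.25×8.314×577/52.1 = 391 kPa.
Isochoric: V stays 52.1 L; P/T = const ⇒ T₂ = 1840 K, P₂ = 1250 kPa.
W = 0 (no volume change).
ΔU = nCvΔT = 4.25×20.8×(1840−577) = 112000 J.
Q = ΔU = 112000 J.

112000 J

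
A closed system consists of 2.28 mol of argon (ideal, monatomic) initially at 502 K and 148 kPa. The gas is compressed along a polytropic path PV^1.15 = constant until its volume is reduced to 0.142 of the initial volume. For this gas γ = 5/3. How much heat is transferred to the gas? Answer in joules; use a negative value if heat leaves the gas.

-16700 J

V₁ = nRT₁/P₁ = 2.28×8.314×502/148 = 64.3 L.
Polytropic n=1.15: T₂ = T₁(V₁/V₂)^(n−1) = 502×(7.04)^0.15 = 673 K; P₂ = P₁(V₁/V₂)^n = 1400 kPa.
W = (P₁V₁−P₂V₂)/(n−1) = (148×64.3−1400×9.13)/0.15 = -21600 J.
ΔU = nCvΔT = 2.28×12.5×(673−502) = 4860 J.
Q = ΔU + W = -16700 J.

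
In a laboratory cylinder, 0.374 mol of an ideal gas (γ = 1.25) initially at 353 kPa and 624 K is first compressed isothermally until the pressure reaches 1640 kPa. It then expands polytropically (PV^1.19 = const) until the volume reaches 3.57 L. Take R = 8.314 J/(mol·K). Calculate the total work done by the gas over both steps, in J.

-1050 J

V₁ = nRT₁/P₁ = 0.374×8.314×624/353 = 5.50 L.
Step 1 — Isothermal: T stays 624 K; PV = const ⇒ V₂ = 1.18 L, P₂ = 1640 kPa.
ΔU = 0 (ideal gas, T constant).
W = nRT ln(V₂/V₁) = 0.374×8.314×624×ln(0.215) = -2980 J.
Q = ΔU + W = -2980 J.
State after step 1: P = 1640 kPa, V = 1.18 L, T = 624 K.
Step 2 — Polytropic n=1.19: T₂ = T₁(V₁/V₂)^(n−1) = 624×(0.331)^0.19 = 506 K; P₂ = P₁(V₁/V₂)^n = 441 kPa.
W = (P₁V₁−P₂V₂)/(n−1) = (1640×1.18−441×3.57)/0.19 = 1930 J.
ΔU = nCvΔT = 0.374×33.3×(506−624) = -1470 J.
Q = ΔU + W = 464 J.
Net over both steps: W = -1050 J, Q = -2520 J, ΔU = -1470 J.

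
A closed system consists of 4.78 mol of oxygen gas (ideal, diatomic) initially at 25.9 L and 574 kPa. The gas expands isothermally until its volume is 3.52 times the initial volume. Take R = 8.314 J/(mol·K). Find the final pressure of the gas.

163 kPa

T₁ = P₁V₁/(nR) = 574×25.9/(4.78×8.314) = 374 K.
Isothermal: T stays 374 K; PV = const ⇒ V₂ = 91.2 L, P₂ = 163 kPa.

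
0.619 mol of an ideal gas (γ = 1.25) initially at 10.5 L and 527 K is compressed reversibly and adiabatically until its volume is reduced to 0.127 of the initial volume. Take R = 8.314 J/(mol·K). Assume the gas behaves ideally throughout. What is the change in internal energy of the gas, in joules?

7320 J

P₁ = nRT₁/V₁ = 0.619×8.314×527/10.5 = 258 kPa.
Adiabatic: TV^(γ−1) = const ⇒ T₂ = 527×(7.87)^0.250 = 883 K; PV^γ = const ⇒ P₂ = 3410 kPa.
For an ideal gas ΔU = nCvΔT with Cv = R/(γ−1) = 33.3 J/(mol·K).
ΔU = 0.619×33.3×(883−527) = 7320 J.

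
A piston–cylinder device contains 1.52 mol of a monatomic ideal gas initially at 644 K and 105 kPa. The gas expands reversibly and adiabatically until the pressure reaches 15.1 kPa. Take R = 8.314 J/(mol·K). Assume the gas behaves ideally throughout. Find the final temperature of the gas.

296 K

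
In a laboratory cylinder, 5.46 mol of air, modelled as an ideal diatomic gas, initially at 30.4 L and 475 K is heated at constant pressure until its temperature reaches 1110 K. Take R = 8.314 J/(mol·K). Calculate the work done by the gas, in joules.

P₁ = nRT₁/V₁ = 5.46×8.314×475/30.4 = 709 kPa.
Isobaric: P stays 709 kPa; V/T = const ⇒ T₂ = 1110 K, V₂ = 71.0 L.
W = PΔV = 709×(71.0−30.4) kPa·L = 28800 J.

28800 J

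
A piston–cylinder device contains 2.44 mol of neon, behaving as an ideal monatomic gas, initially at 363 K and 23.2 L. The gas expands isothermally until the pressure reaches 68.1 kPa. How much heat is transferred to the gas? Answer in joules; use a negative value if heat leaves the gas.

11300 J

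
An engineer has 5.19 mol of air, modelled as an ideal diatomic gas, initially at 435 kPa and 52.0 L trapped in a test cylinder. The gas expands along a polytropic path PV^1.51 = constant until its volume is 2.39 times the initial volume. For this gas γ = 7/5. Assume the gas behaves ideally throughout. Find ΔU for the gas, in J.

T₁ = P₁V₁/(nR) = 435×52.0/(5.19×8.314) = 524 K.
Polytropic n=1.51: T₂ = T₁(V₁/V₂)^(n−1) = 524×(0.418)^0.51 = 336 K; P₂ = P₁(V₁/V₂)^n = 117 kPa.
For an ideal gas ΔU = nCvΔT with Cv = (5/2)R = 20.8 J/(mol·K).
ΔU = 5.19×20.8×(336−524) = -20300 J.

-20300 J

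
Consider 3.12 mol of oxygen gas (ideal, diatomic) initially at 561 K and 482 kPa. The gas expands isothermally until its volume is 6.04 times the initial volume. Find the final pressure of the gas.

V₁ = nRT₁/P₁ = 3.12×8.314×561/482 = 30.2 L.
Isothermal: T stays 561 K; PV = const ⇒ V₂ = 182 L, P₂ = 79.8 kPa.

79.8 kPa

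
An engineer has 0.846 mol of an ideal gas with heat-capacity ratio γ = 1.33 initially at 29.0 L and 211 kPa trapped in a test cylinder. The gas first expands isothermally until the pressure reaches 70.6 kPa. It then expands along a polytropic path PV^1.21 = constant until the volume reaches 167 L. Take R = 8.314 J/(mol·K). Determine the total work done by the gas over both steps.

10400 J

T₁ = P₁V₁/(nR) = 211×29.0/(0.846×8.314) = 870 K.
Step 1 — Isothermal: T stays 870 K; PV = const ⇒ V₂ = 86.7 L, P₂ = 70.6 kPa.
ΔU = 0 (ideal gas, T constant).
W = nRT ln(V₂/V₁) = 0.846×8.314×870×ln(2.99) = 6700 J.
Q = ΔU + W = 6700 J.
State after step 1: P = 70.6 kPa, V = 86.7 L, T = 870 K.
Step 2 — Polytropic n=1.21: T₂ = T₁(V₁/V₂)^(n−1) = 870×(0.519)^0.21 = 758 K; P₂ = P₁(V₁/V₂)^n = 31.9 kPa.
W = (P₁V₁−P₂V₂)/(n−1) = (70.6×86.7−31.9×167)/0.21 = 3750 J.
ΔU = nCvΔT = 0.846×25.2×(758−870) = -2390 J.
Q = ΔU + W = 1360 J.
Net over both steps: W = 10400 J, Q = 8060 J, ΔU = -2390 J.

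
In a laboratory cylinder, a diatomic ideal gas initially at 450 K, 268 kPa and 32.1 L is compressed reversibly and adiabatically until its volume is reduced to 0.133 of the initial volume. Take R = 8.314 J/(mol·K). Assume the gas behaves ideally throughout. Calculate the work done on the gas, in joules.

26700 J

n = P₁V₁/(RT₁) = 268×32.1/(8.314×450) = 2.30 mol.
Adiabatic: TV^(γ−1) = const ⇒ T₂ = 450×(7.52)^0.400 = 1010 K; PV^γ = const ⇒ P₂ = 4520 kPa.
ΔU = nCvΔT = 2.30×20.8×(1010−450) = 26700 J.
Q = 0 for an adiabatic process, so W = −ΔU = -26700 J.
Work done on the gas = −W_by = 26700 J.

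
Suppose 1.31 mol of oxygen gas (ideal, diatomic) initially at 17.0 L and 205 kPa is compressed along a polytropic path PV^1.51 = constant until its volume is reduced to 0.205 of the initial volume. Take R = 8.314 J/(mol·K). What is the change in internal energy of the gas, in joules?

T₁ = P₁V₁/(nR) = 205×17.0/(1.31×8.314) = 320 K.
Polytropic n=1.51: T₂ = T₁(V₁/V₂)^(n−1) = 320×(4.88)^0.51 = 718 K; P₂ = P₁(V₁/V₂)^n = 2240 kPa.
For an ideal gas ΔU = nCvΔT with Cv = (5/2)R = 20.8 J/(mol·K).
ΔU = 1.31×20.8×(718−320) = 10800 J.

10800 J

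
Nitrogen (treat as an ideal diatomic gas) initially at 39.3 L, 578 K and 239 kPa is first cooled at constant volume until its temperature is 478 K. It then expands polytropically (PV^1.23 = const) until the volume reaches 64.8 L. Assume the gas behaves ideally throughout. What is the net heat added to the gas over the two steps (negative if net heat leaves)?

n = P₁V₁/(RT₁) = 239×39.3/(8.314×578) = 1.95 mol.
Step 1 — Isochoric: V stays 39.3 L; P/T = const ⇒ T₂ = 478 K, P₂ = 198 kPa.
W = 0 (no volume change).
ΔU = nCvΔT = 1.95×20.8×(478−578) = -4060 J.
Q = ΔU = -4060 J.
State after step 1: P = 198 kPa, V = 39.3 L, T = 478 K.
Step 2 — Polytropic n=1.23: T₂ = T₁(V₁/V₂)^(n−1) = 478×(0.606)^0.23 = 426 K; P₂ = P₁(V₁/V₂)^n = 107 kPa.
W = (P₁V₁−P₂V₂)/(n−1) = (198×39.3−107×64.8)/0.23 = 3670 J.
ΔU = nCvΔT = 1.95×20.8×(426−478) = -2110 J.
Q = ΔU + W = 1560 J.
Net over both steps: W = 3670 J, Q = -2500 J, ΔU = -6170 J.

-2500 J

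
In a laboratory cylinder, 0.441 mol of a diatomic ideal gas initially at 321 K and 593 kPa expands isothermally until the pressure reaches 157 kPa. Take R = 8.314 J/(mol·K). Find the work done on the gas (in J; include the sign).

-1560 J

V₁ = nRT₁/P₁ = 0.441×8.314×321/593 = 1.98 L.
Isothermal: T stays 321 K; PV = const ⇒ V₂ = 7.50 L, P₂ = 157 kPa.
W = nRT ln(V₂/V₁) = 0.441×8.314×321×ln(3.78) = 1560 J.
Work done on the gas = −W_by = -1560 J.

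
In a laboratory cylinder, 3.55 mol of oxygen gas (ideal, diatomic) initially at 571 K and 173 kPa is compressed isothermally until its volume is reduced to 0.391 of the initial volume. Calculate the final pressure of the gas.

442 kPa

V₁ = nRT₁/P₁ = 3.55×8.314×571/173 = 97.4 L.
Isothermal: T stays 571 K; PV = const ⇒ V₂ = 38.1 L, P₂ = 442 kPa.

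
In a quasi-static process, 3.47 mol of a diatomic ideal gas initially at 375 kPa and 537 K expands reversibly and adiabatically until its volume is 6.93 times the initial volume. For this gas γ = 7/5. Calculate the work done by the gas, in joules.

20900 J

V₁ = nRT₁/P₁ = 3.47×8.314×537/375 = 41.3 L.
Adiabatic: TV^(γ−1) = const ⇒ T₂ = 537×(0.144)^0.400 = 248 K; PV^γ = const ⇒ P₂ = 24.9 kPa.
ΔU = nCvΔT = 3.47×20.8×(248−537) = -20900 J.
Q = 0 for an adiabatic process, so W = −ΔU = 20900 J.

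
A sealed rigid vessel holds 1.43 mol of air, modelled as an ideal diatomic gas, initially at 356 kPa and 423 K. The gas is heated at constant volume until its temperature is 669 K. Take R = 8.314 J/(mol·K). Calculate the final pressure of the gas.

V₁ = nRT₁/P₁ = 1.43×8.314×423/356 = 14.1 L.
Isochoric: V stays 14.1 L; P/T = const ⇒ T₂ = 669 K, P₂ = 563 kPa.

563 kPa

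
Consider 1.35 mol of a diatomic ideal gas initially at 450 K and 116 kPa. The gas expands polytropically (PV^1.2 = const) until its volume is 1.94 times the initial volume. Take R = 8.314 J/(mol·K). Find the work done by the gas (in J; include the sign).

V₁ = nRT₁/P₁ = 1.35×8.314×450/116 = 43.5 L.
Polytropic n=1.2: T₂ = T₁(V₁/V₂)^(n−1) = 450×(0.515)^0.20 = 394 K; P₂ = P₁(V₁/V₂)^n = 52.4 kPa.
W = (P₁V₁−P₂V₂)/(n−1) = (116×43.5−52.4×84.5)/0.20 = 3130 J.

3130 J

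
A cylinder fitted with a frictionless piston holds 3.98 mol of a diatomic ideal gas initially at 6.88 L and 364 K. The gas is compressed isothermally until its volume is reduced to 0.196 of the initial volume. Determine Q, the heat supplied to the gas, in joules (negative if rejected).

-19600 J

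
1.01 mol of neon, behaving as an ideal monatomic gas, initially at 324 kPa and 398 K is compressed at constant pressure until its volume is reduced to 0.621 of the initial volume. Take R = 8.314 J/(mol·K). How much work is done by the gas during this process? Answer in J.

V₁ = nRT₁/P₁ = 1.01×8.314×398/324 = 10.3 L.
Isobaric: P stays 324 kPa; V/T = const ⇒ T₂ = 247 K, V₂ = 6.41 L.
W = PΔV = 324×(6.41−10.3) kPa·L = -1270 J.

-1270 J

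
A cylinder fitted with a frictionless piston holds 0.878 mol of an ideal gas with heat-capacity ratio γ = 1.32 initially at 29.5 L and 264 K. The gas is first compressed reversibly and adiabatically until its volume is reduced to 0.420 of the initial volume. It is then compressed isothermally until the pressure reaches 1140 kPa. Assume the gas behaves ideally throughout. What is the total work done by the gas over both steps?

-6290 J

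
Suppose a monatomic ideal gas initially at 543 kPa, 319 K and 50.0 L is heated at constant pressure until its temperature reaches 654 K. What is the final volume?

Isobaric: P stays 543 kPa; V/T = const ⇒ T₂ = 654 K, V₂ = 103 L.

103 L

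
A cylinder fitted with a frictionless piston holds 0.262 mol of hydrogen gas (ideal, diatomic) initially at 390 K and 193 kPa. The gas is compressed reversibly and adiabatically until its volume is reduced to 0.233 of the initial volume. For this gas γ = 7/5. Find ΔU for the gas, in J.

1680 J

V₁ = nRT₁/P₁ = 0.262×8.314×390/193 = 4.40 L.
Adiabatic: TV^(γ−1) = const ⇒ T₂ = 390×(4.29)^0.400 = 698 K; PV^γ = const ⇒ P₂ = 1480 kPa.
For an ideal gas ΔU = nCvΔT with Cv = (5/2)R = 20.8 J/(mol·K).
ΔU = 0.262×20.8×(698−390) = 1680 J.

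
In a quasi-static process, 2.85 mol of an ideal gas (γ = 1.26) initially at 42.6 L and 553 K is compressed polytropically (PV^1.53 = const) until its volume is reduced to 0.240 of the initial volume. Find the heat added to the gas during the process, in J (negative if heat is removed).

29000 J

P₁ = nRT₁/V₁ = 2.85×8.314×553/42.6 = 308 kPa.
Polytropic n=1.53: T₂ = T₁(V₁/V₂)^(n−1) = 553×(4.17)^0.53 = 1180 K; P₂ = P₁(V₁/V₂)^n = 2730 kPa.
W = (P₁V₁−P₂V₂)/(n−1) = (308×42.6−2730×10.2)/0.53 = -28000 J.
ΔU = nCvΔT = 2.85×32.0×(1180−553) = 57000 J.
Q = ΔU + W = 29000 J.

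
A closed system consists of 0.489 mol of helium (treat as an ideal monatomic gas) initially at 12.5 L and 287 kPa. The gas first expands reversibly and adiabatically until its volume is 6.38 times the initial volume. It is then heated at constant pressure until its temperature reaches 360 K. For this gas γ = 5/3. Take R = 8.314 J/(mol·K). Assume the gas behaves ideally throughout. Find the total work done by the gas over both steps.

4240 J

T₁ = P₁V₁/(nR) = 287×12.5/(0.489×8.314) = 882 K.
Step 1 — Adiabatic: TV^(γ−1) = const ⇒ T₂ = 882×(0.157)^0.667 = 257 K; PV^γ = const ⇒ P₂ = 13.1 kPa.
ΔU = nCvΔT = 0.489×12.5×(257−882) = -3820 J.
Q = 0 for an adiabatic process, so W = −ΔU = 3820 J.
State after step 1: P = 13.1 kPa, V = 79.8 L, T = 257 K.
Step 2 — Isobaric: P stays 13.1 kPa; V/T = const ⇒ T₂ = 360 K, V₂ = 112 L.
W = PΔV = 13.1×(112−79.8) kPa·L = 421 J.
ΔU = nCvΔT = 0.489×12.5×(360−257) = 631 J.
Q = ΔU + W = nCpΔT = 1050 J.
Net over both steps: W = 4240 J, Q = 1050 J, ΔU = -3190 J.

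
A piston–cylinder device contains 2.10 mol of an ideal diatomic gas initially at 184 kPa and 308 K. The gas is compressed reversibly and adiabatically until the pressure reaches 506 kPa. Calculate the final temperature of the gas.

V₁ = nRT₁/P₁ = 2.10×8.314×308/184 = 29.2 L.
Adiabatic: T₂/T₁ = (P₂/P₁)^((γ−1)/γ) ⇒ T₂ = 308×(2.75)^0.286 = 411 K; V₂ = 14.2 L.

411 K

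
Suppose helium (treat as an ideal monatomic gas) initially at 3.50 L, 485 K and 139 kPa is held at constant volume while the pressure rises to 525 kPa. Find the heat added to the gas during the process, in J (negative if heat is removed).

2030 J

n = P₁V₁/(RT₁) = 139×3.50/(8.314×485) = 0.121 mol.
Isochoric: V stays 3.50 L; P/T = const ⇒ T₂ = 1830 K, P₂ = 525 kPa.
W = 0 (no volume change).
ΔU = nCvΔT = 0.121×12.5×(1830−485) = 2030 J.
Q = ΔU = 2030 J.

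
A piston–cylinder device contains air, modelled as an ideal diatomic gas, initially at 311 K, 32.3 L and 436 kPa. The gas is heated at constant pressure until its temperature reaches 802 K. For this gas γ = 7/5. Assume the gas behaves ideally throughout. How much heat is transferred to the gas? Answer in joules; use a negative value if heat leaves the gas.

77800 J

n = P₁V₁/(RT₁) = 436×32.3/(8.314×311) = 5.45 mol.
Isobaric: P stays 436 kPa; V/T = const ⇒ T₂ = 802 K, V₂ = 83.3 L.
W = PΔV = 436×(83.3−32.3) kPa·L = 22200 J.
ΔU = nCvΔT = 5.45×20.8×(802−311) = 55600 J.
Q = ΔU + W = nCpΔT = 77800 J.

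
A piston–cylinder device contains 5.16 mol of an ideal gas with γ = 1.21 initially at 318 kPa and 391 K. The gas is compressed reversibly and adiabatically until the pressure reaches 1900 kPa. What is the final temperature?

533 K

V₁ = nRT₁/P₁ = 5.16×8.314×391/318 = 52.7 L.
Adiabatic: T₂/T₁ = (P₂/P₁)^((γ−1)/γ) ⇒ T₂ = 391×(5.97)^0.174 = 533 K; V₂ = 12.0 L.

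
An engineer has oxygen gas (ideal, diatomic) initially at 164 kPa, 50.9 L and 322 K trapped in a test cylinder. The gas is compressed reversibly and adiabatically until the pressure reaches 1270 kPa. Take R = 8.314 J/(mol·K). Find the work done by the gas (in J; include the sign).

n = P₁V₁/(RT₁) = 164×50.9/(8.314×322) = 3.12 mol.
Adiabatic: T₂/T₁ = (P₂/P₁)^((γ−1)/γ) ⇒ T₂ = 322×(7.74)^0.286 = 578 K; V₂ = 11.8 L.
ΔU = nCvΔT = 3.12×20.8×(578−322) = 16600 J.
Q = 0 for an adiabatic process, so W = −ΔU = -16600 J.

-16600 J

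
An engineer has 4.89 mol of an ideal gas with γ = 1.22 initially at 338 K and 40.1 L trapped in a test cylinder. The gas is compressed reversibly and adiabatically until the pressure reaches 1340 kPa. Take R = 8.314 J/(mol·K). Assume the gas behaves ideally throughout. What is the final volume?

P₁ = nRT₁/V₁ = 4.89×8.314×338/40.1 = 343 kPa.
Adiabatic: T₂/T₁ = (P₂/P₁)^((γ−1)/γ) ⇒ T₂ = 338×(3.91)^0.180 = 432 K; V₂ = 13.1 L.

13.1 L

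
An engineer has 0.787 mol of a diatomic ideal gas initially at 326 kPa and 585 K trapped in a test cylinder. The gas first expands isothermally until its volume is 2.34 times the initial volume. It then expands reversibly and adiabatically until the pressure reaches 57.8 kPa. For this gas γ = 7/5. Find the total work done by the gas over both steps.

5380 J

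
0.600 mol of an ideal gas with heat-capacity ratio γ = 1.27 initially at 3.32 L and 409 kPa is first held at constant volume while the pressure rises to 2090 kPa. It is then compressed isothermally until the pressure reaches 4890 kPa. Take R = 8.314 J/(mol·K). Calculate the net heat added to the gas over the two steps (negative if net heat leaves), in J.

14800 J

T₁ = P₁V₁/(nR) = 409×3.32/(0.600×8.314) = 272 K.
Step 1 — Isochoric: V stays 3.32 L; P/T = const ⇒ T₂ = 1390 K, P₂ = 2090 kPa.
W = 0 (no volume change).
ΔU = nCvΔT = 0.600×30.8×(1390−272) = 20700 J.
Q = ΔU = 20700 J.
State after step 1: P = 2090 kPa, V = 3.32 L, T = 1390 K.
Step 2 — Isothermal: T stays 1390 K; PV = const ⇒ V₂ = 1.42 L, P₂ = 4890 kPa.
ΔU = 0 (ideal gas, T constant).
W = nRT ln(V₂/V₁) = 0.600×8.314×1390×ln(0.427) = -5900 J.
Q = ΔU + W = -5900 J.
Net over both steps: W = -5900 J, Q = 14800 J, ΔU = 20700 J.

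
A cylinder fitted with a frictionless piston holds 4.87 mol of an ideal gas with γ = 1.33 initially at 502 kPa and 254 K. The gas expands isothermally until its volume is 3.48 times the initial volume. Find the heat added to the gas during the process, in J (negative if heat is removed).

12800 J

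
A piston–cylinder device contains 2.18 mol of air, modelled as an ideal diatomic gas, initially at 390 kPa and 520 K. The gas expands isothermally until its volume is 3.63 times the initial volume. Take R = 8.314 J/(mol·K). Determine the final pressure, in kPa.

V₁ = nRT₁/P₁ = 2.18×8.314×520/390 = 24.2 L.
Isothermal: T stays 520 K; PV = const ⇒ V₂ = 87.7 L, P₂ = 107 kPa.

107 kPa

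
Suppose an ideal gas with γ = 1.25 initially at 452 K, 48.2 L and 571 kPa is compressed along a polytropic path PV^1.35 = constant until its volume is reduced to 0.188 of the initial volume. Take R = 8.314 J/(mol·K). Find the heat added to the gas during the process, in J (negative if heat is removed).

n = P₁V₁/(RT₁) = 571×48.2/(8.314×452) = 7.32 mol.
Polytropic n=1.35: T₂ = T₁(V₁/V₂)^(n−1) = 452×(5.32)^0.35 = 811 K; P₂ = P₁(V₁/V₂)^n = 5450 kPa.
W = (P₁V₁−P₂V₂)/(n−1) = (571×48.2−5450×9.06)/0.35 = -62500 J.
ΔU = nCvΔT = 7.32×33.3×(811−452) = 87500 J.
Q = ΔU + W = 25000 J.

25000 J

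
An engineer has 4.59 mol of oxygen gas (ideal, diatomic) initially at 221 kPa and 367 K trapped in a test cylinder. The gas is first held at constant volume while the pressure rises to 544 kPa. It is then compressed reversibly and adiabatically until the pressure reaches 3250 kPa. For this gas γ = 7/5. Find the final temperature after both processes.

V₁ = nRT₁/P₁ = 4.59×8.314×367/221 = 63.4 L.
Step 1 — Isochoric: V stays 63.4 L; P/T = const ⇒ T₂ = 903 K, P₂ = 544 kPa.
W = 0 (no volume change).
ΔU = nCvΔT = 4.59×20.8×(903−367) = 51200 J.
Q = ΔU = 51200 J.
State after step 1: P = 544 kPa, V = 63.4 L, T = 903 K.
Step 2 — Adiabatic: T₂/T₁ = (P₂/P₁)^((γ−1)/γ) ⇒ T₂ = 903×(5.97)^0.286 = 1510 K; V₂ = 17.7 L.
ΔU = nCvΔT = 4.59×20.8×(1510−903) = 57400 J.
Q = 0 for an adiabatic process, so W = −ΔU = -57400 J.
Net over both steps: W = -57400 J, Q = 51200 J, ΔU = 109000 J.

1510 K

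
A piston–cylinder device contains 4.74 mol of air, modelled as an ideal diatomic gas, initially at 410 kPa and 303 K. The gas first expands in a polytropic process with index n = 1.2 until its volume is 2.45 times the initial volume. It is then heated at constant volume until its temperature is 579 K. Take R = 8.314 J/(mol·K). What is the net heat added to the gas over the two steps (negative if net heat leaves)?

37000 J

V₁ = nRT₁/P₁ = 4.74×8.314×303/410 = 29.1 L.
Step 1 — Polytropic n=1.2: T₂ = T₁(V₁/V₂)^(n−1) = 303×(0.408)^0.20 = 253 K; P₂ = P₁(V₁/V₂)^n = 140 kPa.
W = (P₁V₁−P₂V₂)/(n−1) = (410×29.1−140×71.4)/0.20 = 9800 J.
ΔU = nCvΔT = 4.74×20.8×(253−303) = -4900 J.
Q = ΔU + W = 4900 J.
State after step 1: P = 140 kPa, V = 71.4 L, T = 253 K.
Step 2 — Isochoric: V stays 71.4 L; P/T = const ⇒ T₂ = 579 K, P₂ = 320 kPa.
W = 0 (no volume change).
ΔU = nCvΔT = 4.74×20.8×(579−253) = 32100 J.
Q = ΔU = 32100 J.
Net over both steps: W = 9800 J, Q = 37000 J, ΔU = 27200 J.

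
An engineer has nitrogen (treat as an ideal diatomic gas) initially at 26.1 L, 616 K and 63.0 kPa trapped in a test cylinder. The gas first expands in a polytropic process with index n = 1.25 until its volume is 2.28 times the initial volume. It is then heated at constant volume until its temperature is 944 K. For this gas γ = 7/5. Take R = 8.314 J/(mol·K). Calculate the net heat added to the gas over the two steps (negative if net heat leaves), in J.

3410 J

n = P₁V₁/(RT₁) = 63.0×26.1/(8.314×616) = 0.321 mol.
Step 1 — Polytropic n=1.25: T₂ = T₁(V₁/V₂)^(n−1) = 616×(0.439)^0.25 = 501 K; P₂ = P₁(V₁/V₂)^n = 22.5 kPa.
W = (P₁V₁−P₂V₂)/(n−1) = (63.0×26.1−22.5×59.5)/0.25 = 1220 J.
ΔU = nCvΔT = 0.321×20.8×(501−616) = -765 J.
Q = ΔU + W = 459 J.
State after step 1: P = 22.5 kPa, V = 59.5 L, T = 501 K.
Step 2 — Isochoric: V stays 59.5 L; P/T = const ⇒ T₂ = 944 K, P₂ = 42.3 kPa.
W = 0 (no volume change).
ΔU = nCvΔT = 0.321×20.8×(944−501) = 2950 J.
Q = ΔU = 2950 J.
Net over both steps: W = 1220 J, Q = 3410 J, ΔU = 2190 J.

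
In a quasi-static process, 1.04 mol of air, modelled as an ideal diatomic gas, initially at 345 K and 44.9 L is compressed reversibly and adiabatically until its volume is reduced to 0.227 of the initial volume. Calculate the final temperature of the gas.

624 K

P₁ = nRT₁/V₁ = 1.04×8.314×345/44.9 = 66.4 kPa.
Adiabatic: TV^(γ−1) = const ⇒ T₂ = 345×(4.41)^0.400 = 624 K; PV^γ = const ⇒ P₂ = 530 kPa.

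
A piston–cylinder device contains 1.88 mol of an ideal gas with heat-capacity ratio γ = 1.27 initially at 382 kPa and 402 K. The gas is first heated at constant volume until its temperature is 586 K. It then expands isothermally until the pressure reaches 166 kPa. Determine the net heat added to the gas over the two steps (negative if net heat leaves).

21700 J

V₁ = nRT₁/P₁ = 1.88×8.314×402/382 = 16.4 L.
Step 1 — Isochoric: V stays 16.4 L; P/T = const ⇒ T₂ = 586 K, P₂ = 557 kPa.
W = 0 (no volume change).
ΔU = nCvΔT = 1.88×30.8×(586−402) = 10700 J.
Q = ΔU = 10700 J.
State after step 1: P = 557 kPa, V = 16.4 L, T = 586 K.
Step 2 — Isothermal: T stays 586 K; PV = const ⇒ V₂ = 55.2 L, P₂ = 166 kPa.
ΔU = 0 (ideal gas, T constant).
W = nRT ln(V₂/V₁) = 1.88×8.314×586×ln(3.35) = 11100 J.
Q = ΔU + W = 11100 J.
Net over both steps: W = 11100 J, Q = 21700 J, ΔU = 10700 J.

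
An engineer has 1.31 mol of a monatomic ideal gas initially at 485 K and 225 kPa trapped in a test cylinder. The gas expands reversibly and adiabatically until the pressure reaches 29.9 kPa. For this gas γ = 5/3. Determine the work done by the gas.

4390 J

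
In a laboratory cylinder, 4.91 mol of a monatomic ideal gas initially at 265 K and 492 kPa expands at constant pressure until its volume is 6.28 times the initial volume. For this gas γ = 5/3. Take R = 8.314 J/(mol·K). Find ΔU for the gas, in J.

85700 J

V₁ = nRT₁/P₁ = 4.91×8.314×265/492 = 22.0 L.
Isobaric: P stays 492 kPa; V/T = const ⇒ T₂ = 1660 K, V₂ = 138 L.
For an ideal gas ΔU = nCvΔT with Cv = (3/2)R = 12.5 J/(mol·K).
ΔU = 4.91×12.5×(1660−265) = 85700 J.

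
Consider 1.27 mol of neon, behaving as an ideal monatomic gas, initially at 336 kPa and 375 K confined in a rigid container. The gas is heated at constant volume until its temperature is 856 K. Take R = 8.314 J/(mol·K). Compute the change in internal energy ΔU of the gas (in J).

7620 J

V₁ = nRT₁/P₁ = 1.27×8.314×375/336 = 11.8 L.
Isochoric: V stays 11.8 L; P/T = const ⇒ T₂ = 856 K, P₂ = 767 kPa.
For an ideal gas ΔU = nCvΔT with Cv = (3/2)R = 12.5 J/(mol·K).
ΔU = 1.27×12.5×(856−375) = 7620 J.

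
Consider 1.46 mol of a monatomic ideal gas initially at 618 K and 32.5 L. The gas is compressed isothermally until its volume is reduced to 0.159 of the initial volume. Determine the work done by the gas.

P₁ = nRT₁/V₁ = 1.46×8.314×618/32.5 = 231 kPa.
Isothermal: T stays 618 K; PV = const ⇒ V₂ = 5.17 L, P₂ = 1450 kPa.
W = nRT ln(V₂/V₁) = 1.46×8.314×618×ln(0.159) = -13800 J.

-13800 J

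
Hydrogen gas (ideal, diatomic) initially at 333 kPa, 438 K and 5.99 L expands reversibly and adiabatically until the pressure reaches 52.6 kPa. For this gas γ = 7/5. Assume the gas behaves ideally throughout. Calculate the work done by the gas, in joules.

n = P₁V₁/(RT₁) = 333×5.99/(8.314×438) = 0.548 mol.
Adiabatic: T₂/T₁ = (P₂/P₁)^((γ−1)/γ) ⇒ T₂ = 438×(0.158)^0.286 = 259 K; V₂ = 22.4 L.
ΔU = nCvΔT = 0.548×20.8×(259−438) = -2040 J.
Q = 0 for an adiabatic process, so W = −ΔU = 2040 J.

2040 J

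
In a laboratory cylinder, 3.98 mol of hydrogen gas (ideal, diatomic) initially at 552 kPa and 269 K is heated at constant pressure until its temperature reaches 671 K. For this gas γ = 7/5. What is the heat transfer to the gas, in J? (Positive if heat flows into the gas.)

46600 J

V₁ = nRT₁/P₁ = 3.98×8.314×269/552 = 16.1 L.
Isobaric: P stays 552 kPa; V/T = const ⇒ T₂ = 671 K, V₂ = 40.2 L.
W = PΔV = 552×(40.2−16.1) kPa·L = 13300 J.
ΔU = nCvΔT = 3.98×20.8×(671−269) = 33300 J.
Q = ΔU + W = nCpΔT = 46600 J.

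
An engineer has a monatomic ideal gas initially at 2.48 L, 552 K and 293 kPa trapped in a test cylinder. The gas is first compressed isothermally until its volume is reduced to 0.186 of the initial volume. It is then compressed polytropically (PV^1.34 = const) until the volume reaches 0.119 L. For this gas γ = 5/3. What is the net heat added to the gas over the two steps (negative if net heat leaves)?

n = P₁V₁/(RT₁) = 293×2.48/(8.314×552) = 0.158 mol.
Step 1 — Isothermal: T stays 552 K; PV = const ⇒ V₂ = 0.461 L, P₂ = 1580 kPa.
ΔU = 0 (ideal gas, T constant).
W = nRT ln(V₂/V₁) = 0.158×8.314×552×ln(0.186) = -1220 J.
Q = ΔU + W = -1220 J.
State after step 1: P = 1580 kPa, V = 0.461 L, T = 552 K.
Step 2 — Polytropic n=1.34: T₂ = T₁(V₁/V₂)^(n−1) = 552×(3.88)^0.34 = 875 K; P₂ = P₁(V₁/V₂)^n = 9680 kPa.
W = (P₁V₁−P₂V₂)/(n−1) = (1580×0.461−9680×0.119)/0.34 = -1250 J.
ΔU = nCvΔT = 0.158×12.5×(875−552) = 638 J.
Q = ΔU + W = -613 J.
Net over both steps: W = -2470 J, Q = -1830 J, ΔU = 638 J.

-1830 J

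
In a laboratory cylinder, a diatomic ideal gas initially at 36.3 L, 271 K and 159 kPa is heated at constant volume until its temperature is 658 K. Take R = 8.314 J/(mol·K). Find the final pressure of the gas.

386 kPa

Isochoric: V stays 36.3 L; P/T = const ⇒ T₂ = 658 K, P₂ = 386 kPa.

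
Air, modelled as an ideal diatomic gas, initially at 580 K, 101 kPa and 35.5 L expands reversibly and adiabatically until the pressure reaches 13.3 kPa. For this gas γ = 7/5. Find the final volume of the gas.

Adiabatic: T₂/T₁ = (P₂/P₁)^((γ−1)/γ) ⇒ T₂ = 580×(0.132)^0.286 = 325 K; V₂ = 151 L.

151 L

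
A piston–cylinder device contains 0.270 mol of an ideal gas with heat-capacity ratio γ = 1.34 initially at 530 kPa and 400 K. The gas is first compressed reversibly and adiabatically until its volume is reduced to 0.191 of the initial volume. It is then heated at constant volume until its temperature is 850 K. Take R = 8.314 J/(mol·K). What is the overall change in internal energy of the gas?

V₁ = nRT₁/P₁ = 0.270×8.314×400/530 = 1.69 L.
Step 1 — Adiabatic: TV^(γ−1) = const ⇒ T₂ = 400×(5.24)^0.340 = 702 K; PV^γ = const ⇒ P₂ = 4870 kPa.
ΔU = nCvΔT = 0.270×24.5×(702−400) = 2000 J.
Q = 0 for an adiabatic process, so W = −ΔU = -2000 J.
State after step 1: P = 4870 kPa, V = 0.324 L, T = 702 K.
Step 2 — Isochoric: V stays 0.324 L; P/T = const ⇒ T₂ = 850 K, P₂ = 5900 kPa.
W = 0 (no volume change).
ΔU = nCvΔT = 0.270×24.5×(850−702) = 975 J.
Q = ΔU = 975 J.
Net over both steps: W = -2000 J, Q = 975 J, ΔU = 2970 J.

2970 J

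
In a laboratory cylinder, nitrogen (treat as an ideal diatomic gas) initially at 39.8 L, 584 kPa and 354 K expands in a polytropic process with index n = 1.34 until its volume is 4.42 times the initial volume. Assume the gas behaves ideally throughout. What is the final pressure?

79.7 kPa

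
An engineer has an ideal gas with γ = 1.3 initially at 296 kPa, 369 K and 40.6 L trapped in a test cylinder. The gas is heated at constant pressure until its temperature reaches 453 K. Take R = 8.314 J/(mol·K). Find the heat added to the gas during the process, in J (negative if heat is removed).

11900 J

n = P₁V₁/(RT₁) = 296×40.6/(8.314×369) = 3.92 mol.
Isobaric: P stays 296 kPa; V/T = const ⇒ T₂ = 453 K, V₂ = 49.8 L.
W = PΔV = 296×(49.8−40.6) kPa·L = 2740 J.
ΔU = nCvΔT = 3.92×27.7×(453−369) = 9120 J.
Q = ΔU + W = nCpΔT = 11900 J.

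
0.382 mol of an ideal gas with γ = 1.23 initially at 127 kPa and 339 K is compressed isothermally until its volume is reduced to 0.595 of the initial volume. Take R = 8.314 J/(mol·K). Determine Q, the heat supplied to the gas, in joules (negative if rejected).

V₁ = nRT₁/P₁ = 0.382×8.314×339/127 = 8.48 L.
Isothermal: T stays 339 K; PV = const ⇒ V₂ = 5.04 L, P₂ = 213 kPa.
ΔU = 0 (ideal gas, T constant).
W = nRT ln(V₂/V₁) = 0.382×8.314×339×ln(0.595) = -559 J.
Q = ΔU + W = -559 J.

-559 J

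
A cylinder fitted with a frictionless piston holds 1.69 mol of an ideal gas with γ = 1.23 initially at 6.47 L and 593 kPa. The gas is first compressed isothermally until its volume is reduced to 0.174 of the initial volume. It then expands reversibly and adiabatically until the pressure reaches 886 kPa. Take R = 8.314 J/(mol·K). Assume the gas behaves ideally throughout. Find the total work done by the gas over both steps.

-2990 J

T₁ = P₁V₁/(nR) = 593×6.47/(1.69×8.314) = 273 K.
Step 1 — Isothermal: T stays 273 K; PV = const ⇒ V₂ = 1.13 L, P₂ = 3410 kPa.
ΔU = 0 (ideal gas, T constant).
W = nRT ln(V₂/V₁) = 1.69×8.314×273×ln(0.174) = -6710 J.
Q = ΔU + W = -6710 J.
State after step 1: P = 3410 kPa, V = 1.13 L, T = 273 K.
Step 2 — Adiabatic: T₂/T₁ = (P₂/P₁)^((γ−1)/γ) ⇒ T₂ = 273×(0.260)^0.187 = 212 K; V₂ = 3.37 L.
ΔU = nCvΔT = 1.69×36.1×(212−273) = -3710 J.
Q = 0 for an adiabatic process, so W = −ΔU = 3710 J.
Net over both steps: W = -2990 J, Q = -6710 J, ΔU = -3710 J.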